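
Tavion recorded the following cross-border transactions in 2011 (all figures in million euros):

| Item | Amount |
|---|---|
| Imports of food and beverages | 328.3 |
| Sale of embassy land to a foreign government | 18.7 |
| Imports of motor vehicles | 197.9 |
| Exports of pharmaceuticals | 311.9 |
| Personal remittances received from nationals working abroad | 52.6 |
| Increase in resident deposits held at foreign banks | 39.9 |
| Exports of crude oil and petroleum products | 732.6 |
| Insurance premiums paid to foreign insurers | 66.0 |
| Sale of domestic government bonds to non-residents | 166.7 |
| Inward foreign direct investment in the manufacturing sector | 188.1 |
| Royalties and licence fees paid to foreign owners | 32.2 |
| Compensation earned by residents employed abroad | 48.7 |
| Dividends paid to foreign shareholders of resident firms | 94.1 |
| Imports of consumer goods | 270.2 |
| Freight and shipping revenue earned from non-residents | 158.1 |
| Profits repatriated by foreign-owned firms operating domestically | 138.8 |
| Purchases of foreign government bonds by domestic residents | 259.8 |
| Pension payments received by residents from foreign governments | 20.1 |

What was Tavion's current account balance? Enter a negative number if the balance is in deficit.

196.5

Goods: -270.2 - 328.3 + 732.6 + 311.9 - 197.9 = 248.1
Services: 158.1 - 66.0 - 32.2 = 59.9
Primary income: -138.8 + 48.7 - 94.1 = -184.2
Secondary income: 52.6 + 20.1 = 72.7
Current account = 248.1 + 59.9 + (-184.2) + 72.7 = 196.5
(Excluded from the current account — capital account: sale of embassy land to a foreign government 18.7; financial account: increase in resident deposits held at foreign banks 39.9, sale of domestic government bonds to non-residents 166.7, inward foreign direct investment in the manufacturing sector 188.1, purchases of foreign government bonds by domestic residents 259.8.)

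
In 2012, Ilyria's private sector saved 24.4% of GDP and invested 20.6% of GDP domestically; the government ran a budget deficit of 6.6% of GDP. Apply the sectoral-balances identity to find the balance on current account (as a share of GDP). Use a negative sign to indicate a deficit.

-2.8

By the sectoral-balances identity, CA = (S_private - I) + (T - G).
Private balance = 24.4 - 20.6 = 3.8
Government balance (T - G) = -6.6
CA = 3.8 + (-6.6) = -2.8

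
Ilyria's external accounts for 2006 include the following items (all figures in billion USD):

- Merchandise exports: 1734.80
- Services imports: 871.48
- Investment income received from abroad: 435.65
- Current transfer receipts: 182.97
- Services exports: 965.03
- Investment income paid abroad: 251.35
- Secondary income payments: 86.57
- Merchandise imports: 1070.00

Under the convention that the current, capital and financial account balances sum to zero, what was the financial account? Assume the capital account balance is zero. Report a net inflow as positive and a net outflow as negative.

Goods balance = 1734.80 - 1070.00 = 664.80
Services balance = 965.03 - 871.48 = 93.55
Trade balance (goods + services) = 664.80 + 93.55 = 758.35
Net primary income = 435.65 - 251.35 = 184.30
Net secondary income = 182.97 - 86.57 = 96.40
Current account = 758.35 + 184.30 + 96.40 = 1039.05
Financial account = -(1039.05) = -1039.05

-1039.05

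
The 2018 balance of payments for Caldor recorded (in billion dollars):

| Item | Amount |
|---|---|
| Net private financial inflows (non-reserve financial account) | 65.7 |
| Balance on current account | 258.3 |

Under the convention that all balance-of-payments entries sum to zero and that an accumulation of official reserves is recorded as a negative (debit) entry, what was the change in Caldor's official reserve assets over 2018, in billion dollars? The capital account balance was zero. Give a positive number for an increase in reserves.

Official reserve transactions balance = -(258.3 + 65.7) = -324.0
An accumulation of reserves is recorded as a debit (negative entry), so the change in the stock of reserves is the negative of that balance.
Change in official reserves = -(-324.0) = 324.0

324.0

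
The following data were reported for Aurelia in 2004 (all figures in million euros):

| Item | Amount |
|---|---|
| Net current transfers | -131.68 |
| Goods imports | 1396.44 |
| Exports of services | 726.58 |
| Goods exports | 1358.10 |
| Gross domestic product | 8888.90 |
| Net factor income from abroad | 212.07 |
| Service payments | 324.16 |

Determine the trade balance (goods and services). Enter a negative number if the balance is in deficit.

364.08

Goods balance = 1358.10 - 1396.44 = -38.34
Services balance = 726.58 - 324.16 = 402.42
Trade balance (goods + services) = -38.34 + 402.42 = 364.08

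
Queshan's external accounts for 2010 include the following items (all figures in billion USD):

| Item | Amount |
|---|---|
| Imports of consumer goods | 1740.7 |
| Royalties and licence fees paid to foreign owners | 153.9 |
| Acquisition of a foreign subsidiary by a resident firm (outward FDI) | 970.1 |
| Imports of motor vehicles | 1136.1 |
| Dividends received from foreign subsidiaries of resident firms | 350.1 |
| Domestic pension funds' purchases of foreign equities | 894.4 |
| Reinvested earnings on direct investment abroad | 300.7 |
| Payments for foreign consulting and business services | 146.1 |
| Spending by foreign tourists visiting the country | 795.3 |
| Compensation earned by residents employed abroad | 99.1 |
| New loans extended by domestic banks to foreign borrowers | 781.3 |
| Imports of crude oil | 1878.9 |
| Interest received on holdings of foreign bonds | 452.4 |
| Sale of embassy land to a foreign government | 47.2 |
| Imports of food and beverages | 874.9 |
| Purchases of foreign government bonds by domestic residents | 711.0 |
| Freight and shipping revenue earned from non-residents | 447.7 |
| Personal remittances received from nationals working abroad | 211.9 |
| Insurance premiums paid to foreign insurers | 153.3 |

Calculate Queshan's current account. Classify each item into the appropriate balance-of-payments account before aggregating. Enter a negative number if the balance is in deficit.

-3426.7

Goods: -1136.1 - 874.9 - 1878.9 - 1740.7 = -5630.6
Services: -153.9 - 153.3 - 146.1 + 795.3 + 447.7 = 789.7
Primary income: 300.7 + 350.1 + 99.1 + 452.4 = 1202.3
Secondary income: 211.9
Current account = (-5630.6) + 789.7 + 1202.3 + 211.9 = -3426.7
(Excluded from the current account — financial account: acquisition of a foreign subsidiary by a resident firm (outward FDI) 970.1, domestic pension funds' purchases of foreign equities 894.4, new loans extended by domestic banks to foreign borrowers 781.3, purchases of foreign government bonds by domestic residents 711.0; capital account: sale of embassy land to a foreign government 47.2.)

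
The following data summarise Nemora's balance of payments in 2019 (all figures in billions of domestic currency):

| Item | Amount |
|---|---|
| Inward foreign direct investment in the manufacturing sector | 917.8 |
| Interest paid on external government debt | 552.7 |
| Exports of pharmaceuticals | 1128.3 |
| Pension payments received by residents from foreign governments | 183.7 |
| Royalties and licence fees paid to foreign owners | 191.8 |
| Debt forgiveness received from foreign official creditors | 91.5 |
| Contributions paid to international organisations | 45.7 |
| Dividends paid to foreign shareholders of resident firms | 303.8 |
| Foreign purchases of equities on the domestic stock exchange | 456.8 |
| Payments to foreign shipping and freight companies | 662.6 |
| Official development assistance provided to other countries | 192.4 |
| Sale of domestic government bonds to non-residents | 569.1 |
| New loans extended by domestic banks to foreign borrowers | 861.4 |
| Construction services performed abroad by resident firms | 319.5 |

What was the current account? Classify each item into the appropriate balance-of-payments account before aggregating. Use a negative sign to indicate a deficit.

-317.5

Goods: 1128.3
Services: -662.6 + 319.5 - 191.8 = -534.9
Primary income: -303.8 - 552.7 = -856.5
Secondary income: -192.4 + 183.7 - 45.7 = -54.4
Current account = 1128.3 + (-534.9) + (-856.5) + (-54.4) = -317.5
(Excluded from the current account — financial account: inward foreign direct investment in the manufacturing sector 917.8, foreign purchases of equities on the domestic stock exchange 456.8, sale of domestic government bonds to non-residents 569.1, new loans extended by domestic banks to foreign borrowers 861.4; capital account: debt forgiveness received from foreign official creditors 91.5.)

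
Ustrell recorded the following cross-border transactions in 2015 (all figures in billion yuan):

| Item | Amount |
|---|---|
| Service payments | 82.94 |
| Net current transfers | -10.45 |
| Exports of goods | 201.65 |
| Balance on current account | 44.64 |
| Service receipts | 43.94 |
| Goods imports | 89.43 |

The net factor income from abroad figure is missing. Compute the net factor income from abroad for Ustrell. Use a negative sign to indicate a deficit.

Current account = goods balance + services balance + net primary income + net secondary income
Sum of the known components = 62.77
Net factor income from abroad = CA - (known components) = 44.64 - 62.77 = -18.13

-18.13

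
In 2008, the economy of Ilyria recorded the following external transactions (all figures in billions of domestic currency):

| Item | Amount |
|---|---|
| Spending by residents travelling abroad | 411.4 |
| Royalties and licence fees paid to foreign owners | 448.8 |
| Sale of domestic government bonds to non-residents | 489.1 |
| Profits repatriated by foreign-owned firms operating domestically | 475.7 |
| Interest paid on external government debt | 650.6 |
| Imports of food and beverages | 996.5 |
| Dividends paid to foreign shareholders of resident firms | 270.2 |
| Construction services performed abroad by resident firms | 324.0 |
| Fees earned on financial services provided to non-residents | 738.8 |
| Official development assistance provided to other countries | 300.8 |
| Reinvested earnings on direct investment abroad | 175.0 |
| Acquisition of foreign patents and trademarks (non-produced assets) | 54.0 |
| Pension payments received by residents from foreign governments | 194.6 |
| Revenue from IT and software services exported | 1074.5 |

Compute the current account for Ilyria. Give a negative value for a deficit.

Goods: -996.5
Services: -448.8 + 324.0 + 1074.5 + 738.8 - 411.4 = 1277.1
Primary income: -270.2 + 175.0 - 650.6 - 475.7 = -1221.5
Secondary income: -300.8 + 194.6 = -106.2
Current account = (-996.5) + 1277.1 + (-1221.5) + (-106.2) = -1047.1
(Excluded from the current account — financial account: sale of domestic government bonds to non-residents 489.1; capital account: acquisition of foreign patents and trademarks (non-produced assets) 54.0.)

-1047.1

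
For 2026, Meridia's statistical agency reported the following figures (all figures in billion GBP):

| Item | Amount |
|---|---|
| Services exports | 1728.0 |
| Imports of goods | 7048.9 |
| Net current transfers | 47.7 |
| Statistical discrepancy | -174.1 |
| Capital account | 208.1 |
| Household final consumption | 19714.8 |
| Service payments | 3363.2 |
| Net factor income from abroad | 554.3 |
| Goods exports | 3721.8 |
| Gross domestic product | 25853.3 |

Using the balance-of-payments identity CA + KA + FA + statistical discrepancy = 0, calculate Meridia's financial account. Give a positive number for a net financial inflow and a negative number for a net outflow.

Goods balance = 3721.8 - 7048.9 = -3327.1
Services balance = 1728.0 - 3363.2 = -1635.2
Trade balance (goods + services) = -3327.1 + (-1635.2) = -4962.3
Net primary income = 554.3
Net secondary income = 47.7
Current account = -4962.3 + 554.3 + 47.7 = -4360.3
Financial account = -(-4360.3 + 208.1 + (-174.1)) = 4326.3

4326.3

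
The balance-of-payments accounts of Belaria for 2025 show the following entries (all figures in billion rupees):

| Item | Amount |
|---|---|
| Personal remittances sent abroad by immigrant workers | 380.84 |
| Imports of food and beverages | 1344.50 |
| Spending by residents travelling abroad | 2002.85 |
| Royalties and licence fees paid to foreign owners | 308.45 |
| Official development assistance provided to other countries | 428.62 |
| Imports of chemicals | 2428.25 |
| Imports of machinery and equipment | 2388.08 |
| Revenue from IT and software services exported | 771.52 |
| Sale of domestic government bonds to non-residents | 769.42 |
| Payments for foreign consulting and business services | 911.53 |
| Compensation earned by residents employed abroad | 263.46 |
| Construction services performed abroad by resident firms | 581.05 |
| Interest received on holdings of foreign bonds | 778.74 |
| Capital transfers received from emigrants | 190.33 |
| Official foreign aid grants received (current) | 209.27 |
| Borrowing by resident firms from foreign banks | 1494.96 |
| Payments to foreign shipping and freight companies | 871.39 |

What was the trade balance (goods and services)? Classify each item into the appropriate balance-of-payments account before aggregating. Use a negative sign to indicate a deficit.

Goods: -2428.25 - 2388.08 - 1344.50 = -6160.83
Services: -308.45 + 581.05 - 911.53 + 771.52 - 871.39 - 2002.85 = -2741.65
Trade balance = -6160.83 + (-2741.65) = -8902.48
(Excluded from the trade balance — secondary income: personal remittances sent abroad by immigrant workers 380.84, official development assistance provided to other countries 428.62, official foreign aid grants received (current) 209.27; financial account: sale of domestic government bonds to non-residents 769.42, borrowing by resident firms from foreign banks 1494.96; primary income: compensation earned by residents employed abroad 263.46, interest received on holdings of foreign bonds 778.74; capital account: capital transfers received from emigrants 190.33.)

-8902.48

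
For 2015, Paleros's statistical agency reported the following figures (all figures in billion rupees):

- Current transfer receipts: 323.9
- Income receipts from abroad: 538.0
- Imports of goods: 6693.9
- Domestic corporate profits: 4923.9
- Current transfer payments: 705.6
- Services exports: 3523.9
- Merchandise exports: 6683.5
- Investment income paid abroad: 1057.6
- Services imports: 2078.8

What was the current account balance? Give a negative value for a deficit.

533.4

Goods balance = 6683.5 - 6693.9 = -10.4
Services balance = 3523.9 - 2078.8 = 1445.1
Trade balance (goods + services) = -10.4 + 1445.1 = 1434.7
Net primary income = 538.0 - 1057.6 = -519.6
Net secondary income = 323.9 - 705.6 = -381.7
Current account = 1434.7 + (-519.6) + (-381.7) = 533.4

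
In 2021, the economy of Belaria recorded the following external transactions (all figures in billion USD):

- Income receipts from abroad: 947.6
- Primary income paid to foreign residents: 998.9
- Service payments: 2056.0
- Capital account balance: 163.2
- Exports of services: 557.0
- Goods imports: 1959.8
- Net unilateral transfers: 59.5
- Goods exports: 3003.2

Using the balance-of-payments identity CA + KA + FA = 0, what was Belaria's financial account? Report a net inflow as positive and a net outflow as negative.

Goods balance = 3003.2 - 1959.8 = 1043.4
Services balance = 557.0 - 2056.0 = -1499.0
Trade balance (goods + services) = 1043.4 + (-1499.0) = -455.6
Net primary income = 947.6 - 998.9 = -51.3
Net secondary income = 59.5
Current account = -455.6 + (-51.3) + 59.5 = -447.4
Financial account = -(-447.4 + 163.2) = 284.2

284.2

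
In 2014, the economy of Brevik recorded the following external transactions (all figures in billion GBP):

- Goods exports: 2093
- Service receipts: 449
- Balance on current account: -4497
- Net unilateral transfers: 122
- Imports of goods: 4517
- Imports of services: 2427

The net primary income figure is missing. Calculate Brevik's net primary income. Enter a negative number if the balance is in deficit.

Current account = goods balance + services balance + net primary income + net secondary income
Sum of the known components = -4280
Net primary income = CA - (known components) = -4497 - (-4280) = -217

-217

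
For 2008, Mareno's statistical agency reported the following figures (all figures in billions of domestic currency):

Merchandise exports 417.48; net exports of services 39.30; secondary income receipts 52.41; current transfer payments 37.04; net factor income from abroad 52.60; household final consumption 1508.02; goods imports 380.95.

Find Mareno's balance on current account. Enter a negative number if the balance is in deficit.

143.80

Goods balance = 417.48 - 380.95 = 36.53
Services balance = 39.30
Trade balance (goods + services) = 36.53 + 39.30 = 75.83
Net primary income = 52.60
Net secondary income = 52.41 - 37.04 = 15.37
Current account = 75.83 + 52.60 + 15.37 = 143.80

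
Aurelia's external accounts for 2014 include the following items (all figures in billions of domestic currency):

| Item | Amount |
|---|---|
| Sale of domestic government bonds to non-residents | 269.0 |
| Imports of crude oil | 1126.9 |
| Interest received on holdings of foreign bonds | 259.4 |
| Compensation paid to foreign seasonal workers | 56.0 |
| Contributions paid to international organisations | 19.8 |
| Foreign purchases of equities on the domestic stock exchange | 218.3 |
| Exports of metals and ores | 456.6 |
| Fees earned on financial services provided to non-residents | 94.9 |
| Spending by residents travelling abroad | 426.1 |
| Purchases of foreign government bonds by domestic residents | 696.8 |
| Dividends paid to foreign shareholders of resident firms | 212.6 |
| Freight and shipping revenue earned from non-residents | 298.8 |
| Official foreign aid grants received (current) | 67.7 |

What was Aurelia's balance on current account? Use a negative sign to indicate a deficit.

-664.0

Goods: 456.6 - 1126.9 = -670.3
Services: 94.9 - 426.1 + 298.8 = -32.4
Primary income: 259.4 - 212.6 - 56.0 = -9.2
Secondary income: 67.7 - 19.8 = 47.9
Current account = (-670.3) + (-32.4) + (-9.2) + 47.9 = -664.0
(Excluded from the current account — financial account: sale of domestic government bonds to non-residents 269.0, foreign purchases of equities on the domestic stock exchange 218.3, purchases of foreign government bonds by domestic residents 696.8.)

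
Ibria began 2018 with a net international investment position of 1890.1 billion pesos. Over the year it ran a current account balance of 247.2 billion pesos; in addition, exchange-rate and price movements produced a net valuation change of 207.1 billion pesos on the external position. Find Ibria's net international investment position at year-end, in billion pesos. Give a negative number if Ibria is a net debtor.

2344.4

Change in NIIP = current account + net valuation change = 247.2 + 207.1 = 454.3
End-of-year NIIP = 1890.1 + 454.3 = 2344.4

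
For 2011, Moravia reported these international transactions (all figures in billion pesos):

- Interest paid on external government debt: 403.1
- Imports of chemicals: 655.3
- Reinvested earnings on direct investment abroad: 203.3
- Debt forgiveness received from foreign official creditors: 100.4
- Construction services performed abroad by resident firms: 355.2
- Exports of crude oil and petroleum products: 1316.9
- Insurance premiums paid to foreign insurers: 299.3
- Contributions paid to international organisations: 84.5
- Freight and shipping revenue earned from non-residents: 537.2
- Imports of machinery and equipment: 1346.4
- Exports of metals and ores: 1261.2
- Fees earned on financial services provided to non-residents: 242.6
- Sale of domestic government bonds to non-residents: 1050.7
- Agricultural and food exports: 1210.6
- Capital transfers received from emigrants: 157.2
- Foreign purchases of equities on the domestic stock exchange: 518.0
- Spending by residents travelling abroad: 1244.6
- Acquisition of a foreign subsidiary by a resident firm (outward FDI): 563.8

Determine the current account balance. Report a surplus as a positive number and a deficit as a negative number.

Goods: -655.3 + 1210.6 - 1346.4 + 1261.2 + 1316.9 = 1787.0
Services: 537.2 - 1244.6 + 242.6 - 299.3 + 355.2 = -408.9
Primary income: 203.3 - 403.1 = -199.8
Secondary income: -84.5
Current account = 1787.0 + (-408.9) + (-199.8) + (-84.5) = 1093.8
(Excluded from the current account — capital account: debt forgiveness received from foreign official creditors 100.4, capital transfers received from emigrants 157.2; financial account: sale of domestic government bonds to non-residents 1050.7, foreign purchases of equities on the domestic stock exchange 518.0, acquisition of a foreign subsidiary by a resident firm (outward FDI) 563.8.)

1093.8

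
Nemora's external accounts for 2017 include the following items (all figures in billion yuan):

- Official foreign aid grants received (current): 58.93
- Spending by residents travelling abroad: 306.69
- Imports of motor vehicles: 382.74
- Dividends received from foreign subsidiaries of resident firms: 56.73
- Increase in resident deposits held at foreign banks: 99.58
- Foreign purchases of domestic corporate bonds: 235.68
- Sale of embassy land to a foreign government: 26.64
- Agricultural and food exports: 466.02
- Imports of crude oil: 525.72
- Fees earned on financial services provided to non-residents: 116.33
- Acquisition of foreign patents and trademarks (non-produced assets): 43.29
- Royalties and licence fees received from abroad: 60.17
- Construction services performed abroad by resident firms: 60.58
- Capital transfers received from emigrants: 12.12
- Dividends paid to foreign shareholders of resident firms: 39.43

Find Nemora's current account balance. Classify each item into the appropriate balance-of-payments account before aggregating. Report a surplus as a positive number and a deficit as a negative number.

-435.82

Goods: -525.72 + 466.02 - 382.74 = -442.44
Services: -306.69 + 116.33 + 60.17 + 60.58 = -69.61
Primary income: -39.43 + 56.73 = 17.30
Secondary income: 58.93
Current account = (-442.44) + (-69.61) + 17.30 + 58.93 = -435.82
(Excluded from the current account — financial account: increase in resident deposits held at foreign banks 99.58, foreign purchases of domestic corporate bonds 235.68; capital account: sale of embassy land to a foreign government 26.64, acquisition of foreign patents and trademarks (non-produced assets) 43.29, capital transfers received from emigrants 12.12.)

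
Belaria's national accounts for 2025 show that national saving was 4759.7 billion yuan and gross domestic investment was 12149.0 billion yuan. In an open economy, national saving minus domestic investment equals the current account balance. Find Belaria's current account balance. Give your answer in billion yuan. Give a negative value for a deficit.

-7389.3

S - I = CA (net lending to the rest of the world).
CA = S - I = 4759.7 - 12149.0 = -7389.3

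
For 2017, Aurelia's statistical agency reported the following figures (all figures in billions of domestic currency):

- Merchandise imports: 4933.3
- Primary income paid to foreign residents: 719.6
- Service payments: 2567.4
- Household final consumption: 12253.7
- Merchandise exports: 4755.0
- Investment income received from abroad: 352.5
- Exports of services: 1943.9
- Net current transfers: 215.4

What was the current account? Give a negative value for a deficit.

Goods balance = 4755.0 - 4933.3 = -178.3
Services balance = 1943.9 - 2567.4 = -623.5
Trade balance (goods + services) = -178.3 + (-623.5) = -801.8
Net primary income = 352.5 - 719.6 = -367.1
Net secondary income = 215.4
Current account = -801.8 + (-367.1) + 215.4 = -953.5

-953.5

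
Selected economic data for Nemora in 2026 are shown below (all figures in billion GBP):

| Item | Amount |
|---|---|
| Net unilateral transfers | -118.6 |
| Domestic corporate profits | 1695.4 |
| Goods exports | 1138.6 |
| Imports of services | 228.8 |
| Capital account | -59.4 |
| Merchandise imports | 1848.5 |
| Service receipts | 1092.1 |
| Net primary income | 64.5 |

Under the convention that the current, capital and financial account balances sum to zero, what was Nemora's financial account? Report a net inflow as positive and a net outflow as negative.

Goods balance = 1138.6 - 1848.5 = -709.9
Services balance = 1092.1 - 228.8 = 863.3
Trade balance (goods + services) = -709.9 + 863.3 = 153.4
Net primary income = 64.5
Net secondary income = -118.6
Current account = 153.4 + 64.5 + (-118.6) = 99.3
Financial account = -(99.3 + (-59.4)) = -39.9

-39.9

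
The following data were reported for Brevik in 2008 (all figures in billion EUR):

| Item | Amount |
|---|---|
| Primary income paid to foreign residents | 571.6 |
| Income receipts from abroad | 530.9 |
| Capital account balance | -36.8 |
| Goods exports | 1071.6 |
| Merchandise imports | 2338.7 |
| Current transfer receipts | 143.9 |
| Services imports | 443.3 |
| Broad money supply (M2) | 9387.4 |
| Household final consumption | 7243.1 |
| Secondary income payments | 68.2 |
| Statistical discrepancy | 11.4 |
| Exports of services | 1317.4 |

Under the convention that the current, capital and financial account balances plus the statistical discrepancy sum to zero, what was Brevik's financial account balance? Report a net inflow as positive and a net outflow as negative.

Goods balance = 1071.6 - 2338.7 = -1267.1
Services balance = 1317.4 - 443.3 = 874.1
Trade balance (goods + services) = -1267.1 + 874.1 = -393.0
Net primary income = 530.9 - 571.6 = -40.7
Net secondary income = 143.9 - 68.2 = 75.7
Current account = -393.0 + (-40.7) + 75.7 = -358.0
Financial account = -(-358.0 + (-36.8) + 11.4) = 383.4

383.4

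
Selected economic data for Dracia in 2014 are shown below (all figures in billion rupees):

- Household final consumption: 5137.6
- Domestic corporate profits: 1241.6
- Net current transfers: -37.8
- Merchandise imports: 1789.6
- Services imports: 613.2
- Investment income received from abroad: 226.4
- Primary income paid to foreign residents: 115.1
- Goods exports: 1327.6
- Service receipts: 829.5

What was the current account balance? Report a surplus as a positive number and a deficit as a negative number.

-172.2

Goods balance = 1327.6 - 1789.6 = -462.0
Services balance = 829.5 - 613.2 = 216.3
Trade balance (goods + services) = -462.0 + 216.3 = -245.7
Net primary income = 226.4 - 115.1 = 111.3
Net secondary income = -37.8
Current account = -245.7 + 111.3 + (-37.8) = -172.2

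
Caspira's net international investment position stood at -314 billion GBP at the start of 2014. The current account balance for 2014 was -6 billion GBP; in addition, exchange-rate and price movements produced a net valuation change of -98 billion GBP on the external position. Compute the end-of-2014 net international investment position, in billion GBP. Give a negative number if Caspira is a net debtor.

Change in NIIP = current account + net valuation change = -6 + (-98) = -104
End-of-year NIIP = -314 + (-104) = -418

-418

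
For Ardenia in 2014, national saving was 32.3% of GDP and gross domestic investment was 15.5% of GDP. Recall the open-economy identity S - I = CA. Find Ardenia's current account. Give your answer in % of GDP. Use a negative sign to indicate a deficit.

16.8

S - I = CA (net lending to the rest of the world).
CA = S - I = 32.3 - 15.5 = 16.8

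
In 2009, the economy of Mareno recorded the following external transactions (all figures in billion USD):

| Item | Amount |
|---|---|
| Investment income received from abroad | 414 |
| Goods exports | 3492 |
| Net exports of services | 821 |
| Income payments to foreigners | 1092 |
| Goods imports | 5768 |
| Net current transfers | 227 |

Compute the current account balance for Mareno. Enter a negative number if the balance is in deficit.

Goods balance = 3492 - 5768 = -2276
Services balance = 821
Trade balance (goods + services) = -2276 + 821 = -1455
Net primary income = 414 - 1092 = -678
Net secondary income = 227
Current account = -1455 + (-678) + 227 = -1906

-1906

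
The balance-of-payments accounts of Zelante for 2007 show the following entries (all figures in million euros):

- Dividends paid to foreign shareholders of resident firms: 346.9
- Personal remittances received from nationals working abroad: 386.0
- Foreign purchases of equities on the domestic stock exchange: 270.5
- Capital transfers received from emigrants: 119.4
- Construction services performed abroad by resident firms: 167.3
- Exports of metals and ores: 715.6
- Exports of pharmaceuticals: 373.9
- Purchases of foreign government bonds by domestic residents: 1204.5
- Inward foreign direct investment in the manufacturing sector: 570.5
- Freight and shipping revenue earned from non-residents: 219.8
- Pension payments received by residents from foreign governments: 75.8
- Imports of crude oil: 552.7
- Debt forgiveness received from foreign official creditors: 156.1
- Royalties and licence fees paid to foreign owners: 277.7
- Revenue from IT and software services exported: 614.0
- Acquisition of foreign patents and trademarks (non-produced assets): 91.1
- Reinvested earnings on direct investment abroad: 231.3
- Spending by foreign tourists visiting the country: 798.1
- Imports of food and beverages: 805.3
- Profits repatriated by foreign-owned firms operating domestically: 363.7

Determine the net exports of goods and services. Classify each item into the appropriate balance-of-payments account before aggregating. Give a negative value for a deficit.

Goods: -805.3 - 552.7 + 373.9 + 715.6 = -268.5
Services: 798.1 + 614.0 + 167.3 - 277.7 + 219.8 = 1521.5
Trade balance = -268.5 + 1521.5 = 1253.0
(Excluded from the trade balance — primary income: dividends paid to foreign shareholders of resident firms 346.9, reinvested earnings on direct investment abroad 231.3, profits repatriated by foreign-owned firms operating domestically 363.7; secondary income: personal remittances received from nationals working abroad 386.0, pension payments received by residents from foreign governments 75.8; financial account: foreign purchases of equities on the domestic stock exchange 270.5, purchases of foreign government bonds by domestic residents 1204.5, inward foreign direct investment in the manufacturing sector 570.5; capital account: capital transfers received from emigrants 119.4, debt forgiveness received from foreign official creditors 156.1, acquisition of foreign patents and trademarks (non-produced assets) 91.1.)

1253.0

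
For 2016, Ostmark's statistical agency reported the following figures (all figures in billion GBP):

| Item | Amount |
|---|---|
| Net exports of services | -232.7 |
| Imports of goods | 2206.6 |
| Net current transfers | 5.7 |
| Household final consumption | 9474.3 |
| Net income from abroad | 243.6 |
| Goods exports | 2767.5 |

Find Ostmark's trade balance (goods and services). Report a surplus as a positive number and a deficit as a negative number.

Goods balance = 2767.5 - 2206.6 = 560.9
Services balance = -232.7
Trade balance (goods + services) = 560.9 + (-232.7) = 328.2

328.2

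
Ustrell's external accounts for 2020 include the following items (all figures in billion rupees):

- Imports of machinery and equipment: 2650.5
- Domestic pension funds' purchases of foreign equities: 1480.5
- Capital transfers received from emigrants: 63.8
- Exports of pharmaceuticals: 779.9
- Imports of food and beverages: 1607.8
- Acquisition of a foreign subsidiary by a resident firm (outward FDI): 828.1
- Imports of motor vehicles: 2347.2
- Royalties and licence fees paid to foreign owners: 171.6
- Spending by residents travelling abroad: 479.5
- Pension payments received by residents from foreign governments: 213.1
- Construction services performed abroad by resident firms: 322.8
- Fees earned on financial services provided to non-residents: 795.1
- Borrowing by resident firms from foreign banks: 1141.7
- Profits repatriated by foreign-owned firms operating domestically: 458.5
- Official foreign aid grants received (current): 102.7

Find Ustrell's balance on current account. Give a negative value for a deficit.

Goods: -2650.5 + 779.9 - 2347.2 - 1607.8 = -5825.6
Services: -479.5 + 322.8 - 171.6 + 795.1 = 466.8
Primary income: -458.5
Secondary income: 213.1 + 102.7 = 315.8
Current account = (-5825.6) + 466.8 + (-458.5) + 315.8 = -5501.5
(Excluded from the current account — financial account: domestic pension funds' purchases of foreign equities 1480.5, acquisition of a foreign subsidiary by a resident firm (outward FDI) 828.1, borrowing by resident firms from foreign banks 1141.7; capital account: capital transfers received from emigrants 63.8.)

-5501.5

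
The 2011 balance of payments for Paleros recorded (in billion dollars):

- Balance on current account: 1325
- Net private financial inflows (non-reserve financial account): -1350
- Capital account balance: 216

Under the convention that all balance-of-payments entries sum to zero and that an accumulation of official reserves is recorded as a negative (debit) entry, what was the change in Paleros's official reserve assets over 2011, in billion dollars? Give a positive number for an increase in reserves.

Official reserve transactions balance = -(1325 + 216 + (-1350)) = -191
An accumulation of reserves is recorded as a debit (negative entry), so the change in the stock of reserves is the negative of that balance.
Change in official reserves = -(-191) = 191

191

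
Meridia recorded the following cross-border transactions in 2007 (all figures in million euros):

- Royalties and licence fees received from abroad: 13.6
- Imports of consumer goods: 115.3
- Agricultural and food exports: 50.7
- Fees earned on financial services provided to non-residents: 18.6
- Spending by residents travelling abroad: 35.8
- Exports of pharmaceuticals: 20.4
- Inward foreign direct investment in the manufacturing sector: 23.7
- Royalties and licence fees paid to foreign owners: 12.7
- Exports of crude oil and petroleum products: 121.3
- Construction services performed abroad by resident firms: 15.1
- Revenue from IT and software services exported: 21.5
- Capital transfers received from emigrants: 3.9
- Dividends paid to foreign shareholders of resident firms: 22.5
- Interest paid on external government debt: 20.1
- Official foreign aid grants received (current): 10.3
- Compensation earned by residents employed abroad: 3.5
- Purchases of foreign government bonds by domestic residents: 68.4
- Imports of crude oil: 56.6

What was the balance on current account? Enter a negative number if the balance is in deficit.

Goods: -115.3 + 121.3 + 20.4 + 50.7 - 56.6 = 20.5
Services: -12.7 + 21.5 + 13.6 + 18.6 - 35.8 + 15.1 = 20.3
Primary income: -20.1 - 22.5 + 3.5 = -39.1
Secondary income: 10.3
Current account = 20.5 + 20.3 + (-39.1) + 10.3 = 12.0
(Excluded from the current account — financial account: inward foreign direct investment in the manufacturing sector 23.7, purchases of foreign government bonds by domestic residents 68.4; capital account: capital transfers received from emigrants 3.9.)

12.0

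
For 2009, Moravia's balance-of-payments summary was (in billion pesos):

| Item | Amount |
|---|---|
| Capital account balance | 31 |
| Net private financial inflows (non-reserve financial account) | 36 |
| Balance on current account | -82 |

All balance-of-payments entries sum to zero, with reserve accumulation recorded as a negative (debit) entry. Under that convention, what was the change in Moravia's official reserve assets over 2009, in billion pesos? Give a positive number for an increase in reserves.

-15

Official reserve transactions balance = -((-82) + 31 + 36) = 15
An accumulation of reserves is recorded as a debit (negative entry), so the change in the stock of reserves is the negative of that balance.
Change in official reserves = -(15) = -15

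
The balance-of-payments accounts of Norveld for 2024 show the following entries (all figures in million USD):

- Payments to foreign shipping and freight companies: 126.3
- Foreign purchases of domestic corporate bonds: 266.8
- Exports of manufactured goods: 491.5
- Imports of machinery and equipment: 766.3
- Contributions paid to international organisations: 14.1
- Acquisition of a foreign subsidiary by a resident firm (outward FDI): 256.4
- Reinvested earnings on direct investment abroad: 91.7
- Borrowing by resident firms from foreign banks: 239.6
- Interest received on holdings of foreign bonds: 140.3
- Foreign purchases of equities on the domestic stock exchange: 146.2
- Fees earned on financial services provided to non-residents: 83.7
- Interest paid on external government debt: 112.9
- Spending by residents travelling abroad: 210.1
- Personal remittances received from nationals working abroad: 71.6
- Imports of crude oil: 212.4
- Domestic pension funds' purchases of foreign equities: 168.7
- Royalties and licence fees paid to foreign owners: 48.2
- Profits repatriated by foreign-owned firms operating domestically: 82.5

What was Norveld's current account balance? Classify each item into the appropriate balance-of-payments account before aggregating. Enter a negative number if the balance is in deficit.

-694.0

Goods: -212.4 - 766.3 + 491.5 = -487.2
Services: 83.7 - 126.3 - 210.1 - 48.2 = -300.9
Primary income: -82.5 - 112.9 + 91.7 + 140.3 = 36.6
Secondary income: 71.6 - 14.1 = 57.5
Current account = (-487.2) + (-300.9) + 36.6 + 57.5 = -694.0
(Excluded from the current account — financial account: foreign purchases of domestic corporate bonds 266.8, acquisition of a foreign subsidiary by a resident firm (outward FDI) 256.4, borrowing by resident firms from foreign banks 239.6, foreign purchases of equities on the domestic stock exchange 146.2, domestic pension funds' purchases of foreign equities 168.7.)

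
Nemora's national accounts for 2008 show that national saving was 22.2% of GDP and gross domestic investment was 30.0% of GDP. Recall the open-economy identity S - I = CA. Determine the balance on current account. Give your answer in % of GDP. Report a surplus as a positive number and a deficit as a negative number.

-7.8

CA = S - I = 22.2 - 30.0 = -7.8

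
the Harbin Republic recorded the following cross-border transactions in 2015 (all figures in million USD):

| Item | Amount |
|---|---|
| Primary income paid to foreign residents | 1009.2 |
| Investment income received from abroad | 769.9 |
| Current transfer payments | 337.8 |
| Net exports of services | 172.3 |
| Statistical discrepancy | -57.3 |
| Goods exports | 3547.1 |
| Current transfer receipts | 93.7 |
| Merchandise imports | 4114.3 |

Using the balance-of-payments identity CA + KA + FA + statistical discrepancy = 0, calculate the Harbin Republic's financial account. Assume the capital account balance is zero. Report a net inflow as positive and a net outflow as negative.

935.6

Goods balance = 3547.1 - 4114.3 = -567.2
Services balance = 172.3
Trade balance (goods + services) = -567.2 + 172.3 = -394.9
Net primary income = 769.9 - 1009.2 = -239.3
Net secondary income = 93.7 - 337.8 = -244.1
Current account = -394.9 + (-239.3) + (-244.1) = -878.3
Financial account = -(-878.3 + (-57.3)) = 935.6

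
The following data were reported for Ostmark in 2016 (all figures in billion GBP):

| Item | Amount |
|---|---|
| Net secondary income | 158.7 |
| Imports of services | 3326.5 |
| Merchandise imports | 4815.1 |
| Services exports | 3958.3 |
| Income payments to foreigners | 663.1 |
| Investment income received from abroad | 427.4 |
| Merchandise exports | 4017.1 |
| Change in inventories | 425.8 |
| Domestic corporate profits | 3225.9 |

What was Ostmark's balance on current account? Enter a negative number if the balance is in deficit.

Goods balance = 4017.1 - 4815.1 = -798.0
Services balance = 3958.3 - 3326.5 = 631.8
Trade balance (goods + services) = -798.0 + 631.8 = -166.2
Net primary income = 427.4 - 663.1 = -235.7
Net secondary income = 158.7
Current account = -166.2 + (-235.7) + 158.7 = -243.2

-243.2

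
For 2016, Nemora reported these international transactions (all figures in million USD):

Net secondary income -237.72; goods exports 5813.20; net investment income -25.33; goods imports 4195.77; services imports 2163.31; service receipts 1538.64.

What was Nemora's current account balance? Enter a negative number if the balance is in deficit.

Goods balance = 5813.20 - 4195.77 = 1617.43
Services balance = 1538.64 - 2163.31 = -624.67
Trade balance (goods + services) = 1617.43 + (-624.67) = 992.76
Net primary income = -25.33
Net secondary income = -237.72
Current account = 992.76 + (-25.33) + (-237.72) = 729.71

729.71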